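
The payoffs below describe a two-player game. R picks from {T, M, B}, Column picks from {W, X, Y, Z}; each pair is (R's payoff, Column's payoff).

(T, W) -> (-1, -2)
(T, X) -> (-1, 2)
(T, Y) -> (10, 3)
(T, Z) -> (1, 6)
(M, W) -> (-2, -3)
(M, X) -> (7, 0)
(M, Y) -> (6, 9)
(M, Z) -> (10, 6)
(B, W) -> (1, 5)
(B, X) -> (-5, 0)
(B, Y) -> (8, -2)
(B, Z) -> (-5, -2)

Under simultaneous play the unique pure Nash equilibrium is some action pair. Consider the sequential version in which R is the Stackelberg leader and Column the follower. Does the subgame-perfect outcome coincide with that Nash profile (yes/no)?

no

Work backward from Column's decision.
- T → Column plays Z (best of -2, 2, 3, 6); R gets 1.
- M → Column plays Y (best of -3, 0, 9, 6); R gets 6.
- B → Column plays W (best of 5, 0, -2, -2); R gets 1.
R's induced payoffs are 1, 6, 1, so R commits to M. Subgame-perfect outcome: (M, Y) with payoffs (6, 9).
Under simultaneous play:
R's best replies: W→B; X→M; Y→T; Z→M.
Column's best replies: T→Z; M→Y; B→W.
Only (B, W) has each player best-responding; Nash payoffs (1, 5).
Sequential outcome (M, Y) differs from the Nash profile (B, W).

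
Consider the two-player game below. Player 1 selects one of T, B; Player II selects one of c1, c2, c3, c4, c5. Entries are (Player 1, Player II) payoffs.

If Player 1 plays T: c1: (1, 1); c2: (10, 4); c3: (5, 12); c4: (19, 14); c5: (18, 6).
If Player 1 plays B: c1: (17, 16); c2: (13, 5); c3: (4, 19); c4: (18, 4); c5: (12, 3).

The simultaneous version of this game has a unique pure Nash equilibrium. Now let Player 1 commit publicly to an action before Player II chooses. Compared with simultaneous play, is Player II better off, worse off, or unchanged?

Solve by backward induction (Player 1 leads).
- T: Player II compares 1, 4, 12, 14, 6 and picks c4; Player 1 would get 19.
- B: Player II compares 16, 5, 19, 4, 3 and picks c3; Player 1 would get 4.
Among 19, 4, the best is 19 at T. Subgame-perfect outcome: (T, c4) with payoffs (19, 14).
Now find the simultaneous Nash equilibrium.
Player 1's best replies: c1→B; c2→B; c3→T; c4→T; c5→T.
Player II's best replies: T→c4; B→c3.
Only (T, c4) has each player best-responding; Nash payoffs (19, 14).
Player II earns 14 sequentially versus 14 at the Nash outcome: unchanged.

unchanged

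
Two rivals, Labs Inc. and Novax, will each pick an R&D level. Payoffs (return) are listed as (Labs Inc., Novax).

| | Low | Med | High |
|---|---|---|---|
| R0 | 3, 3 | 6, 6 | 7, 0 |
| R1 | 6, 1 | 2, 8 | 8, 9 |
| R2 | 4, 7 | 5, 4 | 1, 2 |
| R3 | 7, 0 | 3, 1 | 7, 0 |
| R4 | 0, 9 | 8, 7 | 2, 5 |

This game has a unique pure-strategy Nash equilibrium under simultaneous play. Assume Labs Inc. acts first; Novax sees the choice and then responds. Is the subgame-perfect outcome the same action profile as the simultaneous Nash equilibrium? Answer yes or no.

Backward induction with Labs Inc. moving first.
- R0: BR = Med, leader payoff 6.
- R1: BR = High, leader payoff 8.
- R2: BR = Low, leader payoff 4.
- R3: BR = Med, leader payoff 3.
- R4: BR = Low, leader payoff 0.
Maximizing over 6, 8, 4, 3, 0, Labs Inc. chooses R1. Subgame-perfect outcome: (R1, High) with payoffs (8, 9).
For the simultaneous game, intersect best replies.
Labs Inc.'s best replies: Low→R3; Med→R4; High→R1.
Novax's best replies: R0→Med; R1→High; R2→Low; R3→Med; R4→Low.
The unique mutual best reply is (R1, High), giving (8, 9).
Sequential outcome (R1, High) coincides with the Nash profile (R1, High).

yes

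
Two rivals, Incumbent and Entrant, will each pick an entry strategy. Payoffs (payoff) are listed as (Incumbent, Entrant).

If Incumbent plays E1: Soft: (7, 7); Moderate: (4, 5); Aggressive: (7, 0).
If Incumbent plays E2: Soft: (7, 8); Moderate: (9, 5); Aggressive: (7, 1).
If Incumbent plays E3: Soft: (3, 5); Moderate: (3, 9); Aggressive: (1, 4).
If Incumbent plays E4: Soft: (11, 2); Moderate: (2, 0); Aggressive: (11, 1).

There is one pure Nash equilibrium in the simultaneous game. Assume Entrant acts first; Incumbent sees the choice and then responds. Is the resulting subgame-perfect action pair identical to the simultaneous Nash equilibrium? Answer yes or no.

no

Backward induction with Entrant moving first.
- Soft: BR = E4, leader payoff 2.
- Moderate: BR = E2, leader payoff 5.
- Aggressive: BR = E4, leader payoff 1.
Among 2, 5, 1, the best is 5 at Moderate. Subgame-perfect outcome: (E2, Moderate) with payoffs (9, 5).
Under simultaneous play:
Incumbent's best replies: Soft→E4; Moderate→E2; Aggressive→E4.
Entrant's best replies: E1→Soft; E2→Soft; E3→Moderate; E4→Soft.
Only (E4, Soft) has each player best-responding; Nash payoffs (11, 2).
Sequential outcome (E2, Moderate) differs from the Nash profile (E4, Soft).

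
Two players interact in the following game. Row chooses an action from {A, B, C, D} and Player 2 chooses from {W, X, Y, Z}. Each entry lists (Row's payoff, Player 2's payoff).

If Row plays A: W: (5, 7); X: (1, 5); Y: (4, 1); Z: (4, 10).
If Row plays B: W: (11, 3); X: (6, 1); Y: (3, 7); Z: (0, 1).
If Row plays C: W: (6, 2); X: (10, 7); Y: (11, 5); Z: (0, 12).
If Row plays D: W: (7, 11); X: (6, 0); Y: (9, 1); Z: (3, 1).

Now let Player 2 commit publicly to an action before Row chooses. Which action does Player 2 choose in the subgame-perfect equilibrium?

Z

Backward induction with Player 2 moving first.
- W → Row plays B (best of 5, 11, 6, 7); Player 2 gets 3.
- X → Row plays C (best of 1, 6, 10, 6); Player 2 gets 7.
- Y → Row plays C (best of 4, 3, 11, 9); Player 2 gets 5.
- Z → Row plays A (best of 4, 0, 0, 3); Player 2 gets 10.
Maximizing over 3, 7, 5, 10, Player 2 chooses Z. Subgame-perfect outcome: (A, Z) with payoffs (4, 10).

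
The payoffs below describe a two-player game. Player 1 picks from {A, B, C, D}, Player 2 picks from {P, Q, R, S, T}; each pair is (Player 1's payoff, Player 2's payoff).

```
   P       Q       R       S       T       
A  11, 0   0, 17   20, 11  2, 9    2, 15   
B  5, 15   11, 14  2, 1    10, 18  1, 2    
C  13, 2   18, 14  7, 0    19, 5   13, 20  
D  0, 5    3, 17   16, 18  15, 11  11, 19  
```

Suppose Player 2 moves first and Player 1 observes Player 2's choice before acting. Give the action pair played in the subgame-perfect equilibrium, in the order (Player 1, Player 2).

(C, T)

Work backward from Player 1's decision.
- P → Player 1 plays C (best of 11, 5, 13, 0); Player 2 gets 2.
- Q → Player 1 plays C (best of 0, 11, 18, 3); Player 2 gets 14.
- R → Player 1 plays A (best of 20, 2, 7, 16); Player 2 gets 11.
- S → Player 1 plays C (best of 2, 10, 19, 15); Player 2 gets 5.
- T → Player 1 plays C (best of 2, 1, 13, 11); Player 2 gets 20.
Maximizing over 2, 14, 11, 5, 20, Player 2 chooses T. Subgame-perfect outcome: (C, T) with payoffs (13, 20).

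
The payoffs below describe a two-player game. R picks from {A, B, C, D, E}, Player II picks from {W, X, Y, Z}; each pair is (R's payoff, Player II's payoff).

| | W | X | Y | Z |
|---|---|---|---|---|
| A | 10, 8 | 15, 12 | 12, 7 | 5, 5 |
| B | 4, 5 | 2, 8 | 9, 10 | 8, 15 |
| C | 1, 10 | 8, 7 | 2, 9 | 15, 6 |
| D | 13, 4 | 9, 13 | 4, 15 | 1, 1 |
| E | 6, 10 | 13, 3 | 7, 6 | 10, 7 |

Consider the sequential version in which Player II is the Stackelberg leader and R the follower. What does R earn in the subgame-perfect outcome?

Work backward from R's decision.
- W: BR = D, leader payoff 4.
- X: BR = A, leader payoff 12.
- Y: BR = A, leader payoff 7.
- Z: BR = C, leader payoff 6.
Player II's induced payoffs are 4, 12, 7, 6, so Player II commits to X. Subgame-perfect outcome: (A, X) with payoffs (15, 12).

15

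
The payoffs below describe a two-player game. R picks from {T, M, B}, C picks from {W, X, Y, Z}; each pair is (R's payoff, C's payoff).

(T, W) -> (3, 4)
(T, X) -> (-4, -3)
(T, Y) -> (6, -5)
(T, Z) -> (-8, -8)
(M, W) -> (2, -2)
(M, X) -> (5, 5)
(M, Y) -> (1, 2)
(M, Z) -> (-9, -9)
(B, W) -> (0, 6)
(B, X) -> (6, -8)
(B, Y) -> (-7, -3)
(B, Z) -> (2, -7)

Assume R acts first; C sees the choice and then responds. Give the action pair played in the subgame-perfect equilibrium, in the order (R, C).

(M, X)

C best-responds to each possible R move:
- T: BR = W, leader payoff 3.
- M: BR = X, leader payoff 5.
- B: BR = W, leader payoff 0.
R's induced payoffs are 3, 5, 0, so R commits to M. Subgame-perfect outcome: (M, X) with payoffs (5, 5).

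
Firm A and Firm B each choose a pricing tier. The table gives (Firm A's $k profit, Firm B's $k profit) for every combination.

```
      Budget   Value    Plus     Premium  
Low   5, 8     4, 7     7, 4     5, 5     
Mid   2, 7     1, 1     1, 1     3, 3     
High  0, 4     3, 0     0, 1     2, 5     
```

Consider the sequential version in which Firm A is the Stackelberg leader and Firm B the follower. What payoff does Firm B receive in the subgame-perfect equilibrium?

Work backward from Firm B's decision.
- Low: BR = Budget, leader payoff 5.
- Mid: BR = Budget, leader payoff 2.
- High: BR = Premium, leader payoff 2.
Among 5, 2, 2, the best is 5 at Low. Subgame-perfect outcome: (Low, Budget) with payoffs (5, 8).

8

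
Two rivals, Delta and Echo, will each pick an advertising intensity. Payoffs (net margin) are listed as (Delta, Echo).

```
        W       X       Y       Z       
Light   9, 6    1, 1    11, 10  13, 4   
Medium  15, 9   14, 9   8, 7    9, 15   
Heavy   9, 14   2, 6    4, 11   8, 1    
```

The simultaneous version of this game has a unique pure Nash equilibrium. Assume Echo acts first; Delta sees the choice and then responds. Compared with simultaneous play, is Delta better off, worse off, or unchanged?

unchanged

Delta best-responds to each possible Echo move:
- W → Delta plays Medium (best of 9, 15, 9); Echo gets 9.
- X → Delta plays Medium (best of 1, 14, 2); Echo gets 9.
- Y → Delta plays Light (best of 11, 8, 4); Echo gets 10.
- Z → Delta plays Light (best of 13, 9, 8); Echo gets 4.
Maximizing over 9, 9, 10, 4, Echo chooses Y. Subgame-perfect outcome: (Light, Y) with payoffs (11, 10).
Now find the simultaneous Nash equilibrium.
Delta's best replies: W→Medium; X→Medium; Y→Light; Z→Light.
Echo's best replies: Light→Y; Medium→Z; Heavy→W.
Only (Light, Y) has each player best-responding; Nash payoffs (11, 10).
Delta earns 11 sequentially versus 11 at the Nash outcome: unchanged.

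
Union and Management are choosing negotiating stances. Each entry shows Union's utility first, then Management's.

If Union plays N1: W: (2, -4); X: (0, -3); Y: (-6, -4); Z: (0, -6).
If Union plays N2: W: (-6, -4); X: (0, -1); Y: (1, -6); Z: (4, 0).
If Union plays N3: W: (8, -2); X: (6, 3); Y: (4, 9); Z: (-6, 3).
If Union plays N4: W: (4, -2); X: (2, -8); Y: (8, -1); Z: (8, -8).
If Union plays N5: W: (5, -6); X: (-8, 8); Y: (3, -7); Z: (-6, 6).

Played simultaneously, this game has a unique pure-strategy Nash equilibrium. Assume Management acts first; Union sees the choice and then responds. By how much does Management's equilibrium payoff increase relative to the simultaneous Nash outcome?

4

Backward induction with Management moving first.
- W: BR = N3, leader payoff -2.
- X: BR = N3, leader payoff 3.
- Y: BR = N4, leader payoff -1.
- Z: BR = N4, leader payoff -8.
Maximizing over -2, 3, -1, -8, Management chooses X. Subgame-perfect outcome: (N3, X) with payoffs (6, 3).
Under simultaneous play:
Union's best replies: W→N3; X→N3; Y→N4; Z→N4.
Management's best replies: N1→X; N2→Z; N3→Y; N4→Y; N5→X.
Only (N4, Y) has each player best-responding; Nash payoffs (8, -1).
Management's commitment gain: 3 − -1 = 4.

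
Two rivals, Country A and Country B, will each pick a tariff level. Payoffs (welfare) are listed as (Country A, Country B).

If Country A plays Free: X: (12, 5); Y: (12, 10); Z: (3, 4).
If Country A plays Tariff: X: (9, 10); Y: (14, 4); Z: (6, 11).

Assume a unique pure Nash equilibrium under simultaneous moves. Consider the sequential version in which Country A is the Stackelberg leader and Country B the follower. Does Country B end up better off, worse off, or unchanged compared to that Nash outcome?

worse off

Country B best-responds to each possible Country A move:
- Free: Country B compares 5, 10, 4 and picks Y; Country A would get 12.
- Tariff: Country B compares 10, 4, 11 and picks Z; Country A would get 6.
Maximizing over 12, 6, Country A chooses Free. Subgame-perfect outcome: (Free, Y) with payoffs (12, 10).
For the simultaneous game, intersect best replies.
Country A's best replies: X→Free; Y→Tariff; Z→Tariff.
Country B's best replies: Free→Y; Tariff→Z.
Only (Tariff, Z) has each player best-responding; Nash payoffs (6, 11).
Country B earns 10 sequentially versus 11 at the Nash outcome: worse off.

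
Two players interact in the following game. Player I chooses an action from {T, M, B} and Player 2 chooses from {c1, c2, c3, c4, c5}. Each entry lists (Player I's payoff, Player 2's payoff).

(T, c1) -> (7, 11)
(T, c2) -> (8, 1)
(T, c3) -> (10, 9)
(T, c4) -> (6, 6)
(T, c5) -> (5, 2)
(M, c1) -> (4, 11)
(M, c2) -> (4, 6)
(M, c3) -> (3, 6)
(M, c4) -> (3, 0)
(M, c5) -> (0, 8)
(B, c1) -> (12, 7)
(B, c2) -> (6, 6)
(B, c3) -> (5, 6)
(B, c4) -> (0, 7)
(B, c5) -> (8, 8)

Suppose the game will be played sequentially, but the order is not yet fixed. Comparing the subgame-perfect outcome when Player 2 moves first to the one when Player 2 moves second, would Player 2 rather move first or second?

first

If Player I leads: Player 2's best replies are T→c1, M→c1, B→c5; Player I's induced payoffs 7, 4, 8; outcome (B, c5), payoffs (8, 8).
If Player 2 leads: Player I's best replies are c1→B, c2→T, c3→T, c4→T, c5→B; Player 2's induced payoffs 7, 1, 9, 6, 8; outcome (T, c3), payoffs (10, 9).
Player 2 gets 9 moving first and 8 moving second, so Player 2 prefers to move first.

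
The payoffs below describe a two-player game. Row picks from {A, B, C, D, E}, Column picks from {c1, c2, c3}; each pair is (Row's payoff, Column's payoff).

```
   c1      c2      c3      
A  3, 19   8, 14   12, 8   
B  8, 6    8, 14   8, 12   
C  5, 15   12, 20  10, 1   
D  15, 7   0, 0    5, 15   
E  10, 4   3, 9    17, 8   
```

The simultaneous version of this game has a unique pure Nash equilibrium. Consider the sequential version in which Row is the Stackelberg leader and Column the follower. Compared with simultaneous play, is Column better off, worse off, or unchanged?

unchanged

Column best-responds to each possible Row move:
- A: Column compares 19, 14, 8 and picks c1; Row would get 3.
- B: Column compares 6, 14, 12 and picks c2; Row would get 8.
- C: Column compares 15, 20, 1 and picks c2; Row would get 12.
- D: Column compares 7, 0, 15 and picks c3; Row would get 5.
- E: Column compares 4, 9, 8 and picks c2; Row would get 3.
Row's induced payoffs are 3, 8, 12, 5, 3, so Row commits to C. Subgame-perfect outcome: (C, c2) with payoffs (12, 20).
Under simultaneous play:
Row's best replies: c1→D; c2→C; c3→E.
Column's best replies: A→c1; B→c2; C→c2; D→c3; E→c2.
The unique mutual best reply is (C, c2), giving (12, 20).
Column earns 20 sequentially versus 20 at the Nash outcome: unchanged.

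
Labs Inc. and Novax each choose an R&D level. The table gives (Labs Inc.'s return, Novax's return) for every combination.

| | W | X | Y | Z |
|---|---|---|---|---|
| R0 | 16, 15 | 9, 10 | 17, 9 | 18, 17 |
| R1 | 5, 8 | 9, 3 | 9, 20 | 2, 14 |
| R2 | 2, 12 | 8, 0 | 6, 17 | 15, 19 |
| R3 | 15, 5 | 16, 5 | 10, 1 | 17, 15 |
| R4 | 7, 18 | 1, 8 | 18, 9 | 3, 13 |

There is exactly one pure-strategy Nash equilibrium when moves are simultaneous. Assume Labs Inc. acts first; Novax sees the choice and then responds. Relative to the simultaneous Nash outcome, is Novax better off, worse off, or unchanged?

unchanged

Solve by backward induction (Labs Inc. leads).
- R0: BR = Z, leader payoff 18.
- R1: BR = Y, leader payoff 9.
- R2: BR = Z, leader payoff 15.
- R3: BR = Z, leader payoff 17.
- R4: BR = W, leader payoff 7.
Labs Inc.'s induced payoffs are 18, 9, 15, 17, 7, so Labs Inc. commits to R0. Subgame-perfect outcome: (R0, Z) with payoffs (18, 17).
Now find the simultaneous Nash equilibrium.
Labs Inc.'s best replies: W→R0; X→R3; Y→R4; Z→R0.
Novax's best replies: R0→Z; R1→Y; R2→Z; R3→Z; R4→W.
The unique mutual best reply is (R0, Z), giving (18, 17).
Novax earns 17 sequentially versus 17 at the Nash outcome: unchanged.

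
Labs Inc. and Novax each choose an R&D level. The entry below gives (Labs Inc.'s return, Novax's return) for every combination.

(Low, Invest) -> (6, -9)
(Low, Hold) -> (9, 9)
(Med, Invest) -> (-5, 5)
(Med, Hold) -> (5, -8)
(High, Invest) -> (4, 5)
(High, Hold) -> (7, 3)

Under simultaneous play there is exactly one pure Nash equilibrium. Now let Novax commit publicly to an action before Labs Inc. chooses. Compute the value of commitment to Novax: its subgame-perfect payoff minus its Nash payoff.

0

Solve by backward induction (Novax leads).
- Invest → Labs Inc. plays Low (best of 6, -5, 4); Novax gets -9.
- Hold → Labs Inc. plays Low (best of 9, 5, 7); Novax gets 9.
Among -9, 9, the best is 9 at Hold. Subgame-perfect outcome: (Low, Hold) with payoffs (9, 9).
Now find the simultaneous Nash equilibrium.
Labs Inc.'s best replies: Invest→Low; Hold→Low.
Novax's best replies: Low→Hold; Med→Invest; High→Invest.
The unique mutual best reply is (Low, Hold), giving (9, 9).
Novax's commitment gain: 9 − 9 = 0.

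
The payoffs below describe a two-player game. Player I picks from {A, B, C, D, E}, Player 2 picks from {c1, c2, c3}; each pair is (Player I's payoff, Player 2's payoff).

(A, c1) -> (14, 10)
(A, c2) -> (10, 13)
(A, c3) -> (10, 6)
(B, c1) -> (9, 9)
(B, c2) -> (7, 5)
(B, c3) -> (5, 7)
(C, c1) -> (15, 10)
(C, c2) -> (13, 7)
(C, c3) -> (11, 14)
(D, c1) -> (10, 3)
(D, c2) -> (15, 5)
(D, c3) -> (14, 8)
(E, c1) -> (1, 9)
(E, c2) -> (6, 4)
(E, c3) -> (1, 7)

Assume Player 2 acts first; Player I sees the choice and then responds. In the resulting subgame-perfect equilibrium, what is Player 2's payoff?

10

Solve by backward induction (Player 2 leads).
- c1 → Player I plays C (best of 14, 9, 15, 10, 1); Player 2 gets 10.
- c2 → Player I plays D (best of 10, 7, 13, 15, 6); Player 2 gets 5.
- c3 → Player I plays D (best of 10, 5, 11, 14, 1); Player 2 gets 8.
Maximizing over 10, 5, 8, Player 2 chooses c1. Subgame-perfect outcome: (C, c1) with payoffs (15, 10).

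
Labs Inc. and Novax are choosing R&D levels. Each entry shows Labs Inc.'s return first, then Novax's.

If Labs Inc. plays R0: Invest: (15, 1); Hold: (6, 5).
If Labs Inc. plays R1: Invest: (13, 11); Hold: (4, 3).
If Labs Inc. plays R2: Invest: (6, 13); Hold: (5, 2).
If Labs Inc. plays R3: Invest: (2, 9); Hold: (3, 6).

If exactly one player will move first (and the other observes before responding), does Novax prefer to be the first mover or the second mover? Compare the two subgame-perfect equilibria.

If Labs Inc. leads: Novax's best replies are R0→Hold, R1→Invest, R2→Invest, R3→Invest; Labs Inc.'s induced payoffs 6, 13, 6, 2; outcome (R1, Invest), payoffs (13, 11).
If Novax leads: Labs Inc.'s best replies are Invest→R0, Hold→R0; Novax's induced payoffs 1, 5; outcome (R0, Hold), payoffs (6, 5).
Novax gets 5 moving first and 11 moving second, so Novax prefers to move second.

second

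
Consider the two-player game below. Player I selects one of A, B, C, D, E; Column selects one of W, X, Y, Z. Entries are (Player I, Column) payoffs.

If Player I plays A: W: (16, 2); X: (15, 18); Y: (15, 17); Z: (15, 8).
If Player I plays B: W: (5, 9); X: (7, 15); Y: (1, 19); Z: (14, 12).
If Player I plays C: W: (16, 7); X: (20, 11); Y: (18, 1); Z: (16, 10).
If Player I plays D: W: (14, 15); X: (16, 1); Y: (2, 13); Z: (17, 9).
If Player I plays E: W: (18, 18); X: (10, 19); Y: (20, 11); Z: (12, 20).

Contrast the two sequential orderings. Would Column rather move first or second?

first

If Player I leads: Column's best replies are A→X, B→Y, C→X, D→W, E→Z; Player I's induced payoffs 15, 1, 20, 14, 12; outcome (C, X), payoffs (20, 11).
If Column leads: Player I's best replies are W→E, X→C, Y→E, Z→D; Column's induced payoffs 18, 11, 11, 9; outcome (E, W), payoffs (18, 18).
Column gets 18 moving first and 11 moving second, so Column prefers to move first.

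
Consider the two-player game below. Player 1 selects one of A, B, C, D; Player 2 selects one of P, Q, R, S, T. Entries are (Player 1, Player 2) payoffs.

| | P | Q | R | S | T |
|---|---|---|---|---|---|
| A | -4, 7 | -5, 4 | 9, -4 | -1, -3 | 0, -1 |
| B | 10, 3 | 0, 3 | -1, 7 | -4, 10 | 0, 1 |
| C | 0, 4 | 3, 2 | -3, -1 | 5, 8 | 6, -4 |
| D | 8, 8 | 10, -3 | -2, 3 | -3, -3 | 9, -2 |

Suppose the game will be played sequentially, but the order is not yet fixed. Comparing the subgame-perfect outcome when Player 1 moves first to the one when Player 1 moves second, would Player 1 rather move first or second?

first

If Player 1 leads: Player 2's best replies are A→P, B→S, C→S, D→P; Player 1's induced payoffs -4, -4, 5, 8; outcome (D, P), payoffs (8, 8).
If Player 2 leads: Player 1's best replies are P→B, Q→D, R→A, S→C, T→D; Player 2's induced payoffs 3, -3, -4, 8, -2; outcome (C, S), payoffs (5, 8).
Player 1 gets 8 moving first and 5 moving second, so Player 1 prefers to move first.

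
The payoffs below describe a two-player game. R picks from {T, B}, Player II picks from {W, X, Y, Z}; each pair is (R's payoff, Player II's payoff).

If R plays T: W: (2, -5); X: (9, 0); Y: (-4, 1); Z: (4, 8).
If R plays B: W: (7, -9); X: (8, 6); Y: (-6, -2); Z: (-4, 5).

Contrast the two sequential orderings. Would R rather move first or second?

first

If R leads: Player II's best replies are T→Z, B→X; R's induced payoffs 4, 8; outcome (B, X), payoffs (8, 6).
If Player II leads: R's best replies are W→B, X→T, Y→T, Z→T; Player II's induced payoffs -9, 0, 1, 8; outcome (T, Z), payoffs (4, 8).
R gets 8 moving first and 4 moving second, so R prefers to move first.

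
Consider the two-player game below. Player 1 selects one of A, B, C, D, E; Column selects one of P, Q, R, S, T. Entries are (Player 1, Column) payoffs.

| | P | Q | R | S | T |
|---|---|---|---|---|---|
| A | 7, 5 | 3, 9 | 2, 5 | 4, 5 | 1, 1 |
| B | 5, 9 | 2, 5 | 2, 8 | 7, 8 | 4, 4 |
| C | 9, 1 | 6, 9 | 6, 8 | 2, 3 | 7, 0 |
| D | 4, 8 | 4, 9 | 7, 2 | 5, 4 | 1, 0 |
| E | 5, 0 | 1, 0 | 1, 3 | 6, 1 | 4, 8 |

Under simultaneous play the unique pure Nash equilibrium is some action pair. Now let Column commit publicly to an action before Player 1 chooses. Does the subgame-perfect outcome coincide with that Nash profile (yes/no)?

yes

Player 1 best-responds to each possible Column move:
- P: Player 1 compares 7, 5, 9, 4, 5 and picks C; Column would get 1.
- Q: Player 1 compares 3, 2, 6, 4, 1 and picks C; Column would get 9.
- R: Player 1 compares 2, 2, 6, 7, 1 and picks D; Column would get 2.
- S: Player 1 compares 4, 7, 2, 5, 6 and picks B; Column would get 8.
- T: Player 1 compares 1, 4, 7, 1, 4 and picks C; Column would get 0.
Maximizing over 1, 9, 2, 8, 0, Column chooses Q. Subgame-perfect outcome: (C, Q) with payoffs (6, 9).
For the simultaneous game, intersect best replies.
Player 1's best replies: P→C; Q→C; R→D; S→B; T→C.
Column's best replies: A→Q; B→P; C→Q; D→Q; E→T.
Only (C, Q) has each player best-responding; Nash payoffs (6, 9).
Sequential outcome (C, Q) coincides with the Nash profile (C, Q).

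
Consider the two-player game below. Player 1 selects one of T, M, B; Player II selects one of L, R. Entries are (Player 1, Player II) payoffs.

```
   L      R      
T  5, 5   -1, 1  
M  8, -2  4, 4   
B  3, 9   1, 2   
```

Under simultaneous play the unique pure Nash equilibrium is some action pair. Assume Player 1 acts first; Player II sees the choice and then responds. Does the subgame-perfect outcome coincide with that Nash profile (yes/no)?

no

Player II best-responds to each possible Player 1 move:
- T: BR = L, leader payoff 5.
- M: BR = R, leader payoff 4.
- B: BR = L, leader payoff 3.
Maximizing over 5, 4, 3, Player 1 chooses T. Subgame-perfect outcome: (T, L) with payoffs (5, 5).
Under simultaneous play:
Player 1's best replies: L→M; R→M.
Player II's best replies: T→L; M→R; B→L.
The unique mutual best reply is (M, R), giving (4, 4).
Sequential outcome (T, L) differs from the Nash profile (M, R).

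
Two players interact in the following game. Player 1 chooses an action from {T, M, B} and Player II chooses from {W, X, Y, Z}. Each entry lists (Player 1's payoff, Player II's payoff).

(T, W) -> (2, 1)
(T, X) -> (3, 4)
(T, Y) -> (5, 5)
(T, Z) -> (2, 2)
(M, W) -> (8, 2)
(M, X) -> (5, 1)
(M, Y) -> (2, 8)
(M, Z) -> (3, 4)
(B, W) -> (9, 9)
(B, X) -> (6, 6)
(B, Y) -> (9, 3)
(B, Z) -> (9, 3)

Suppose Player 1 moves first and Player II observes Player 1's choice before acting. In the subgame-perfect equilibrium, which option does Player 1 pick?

Player II best-responds to each possible Player 1 move:
- T: BR = Y, leader payoff 5.
- M: BR = Y, leader payoff 2.
- B: BR = W, leader payoff 9.
Among 5, 2, 9, the best is 9 at B. Subgame-perfect outcome: (B, W) with payoffs (9, 9).

B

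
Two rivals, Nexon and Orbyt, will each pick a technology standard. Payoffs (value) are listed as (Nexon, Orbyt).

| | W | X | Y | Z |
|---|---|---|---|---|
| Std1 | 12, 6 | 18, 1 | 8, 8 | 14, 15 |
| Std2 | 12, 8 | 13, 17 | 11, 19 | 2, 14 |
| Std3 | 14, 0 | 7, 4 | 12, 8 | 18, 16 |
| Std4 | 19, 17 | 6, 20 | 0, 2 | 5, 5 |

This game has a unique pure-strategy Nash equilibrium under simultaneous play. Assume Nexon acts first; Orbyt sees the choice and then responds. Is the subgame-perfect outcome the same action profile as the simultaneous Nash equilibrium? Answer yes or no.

yes

Backward induction with Nexon moving first.
- Std1: BR = Z, leader payoff 14.
- Std2: BR = Y, leader payoff 11.
- Std3: BR = Z, leader payoff 18.
- Std4: BR = X, leader payoff 6.
Maximizing over 14, 11, 18, 6, Nexon chooses Std3. Subgame-perfect outcome: (Std3, Z) with payoffs (18, 16).
Now find the simultaneous Nash equilibrium.
Nexon's best replies: W→Std4; X→Std1; Y→Std3; Z→Std3.
Orbyt's best replies: Std1→Z; Std2→Y; Std3→Z; Std4→X.
Only (Std3, Z) has each player best-responding; Nash payoffs (18, 16).
Sequential outcome (Std3, Z) coincides with the Nash profile (Std3, Z).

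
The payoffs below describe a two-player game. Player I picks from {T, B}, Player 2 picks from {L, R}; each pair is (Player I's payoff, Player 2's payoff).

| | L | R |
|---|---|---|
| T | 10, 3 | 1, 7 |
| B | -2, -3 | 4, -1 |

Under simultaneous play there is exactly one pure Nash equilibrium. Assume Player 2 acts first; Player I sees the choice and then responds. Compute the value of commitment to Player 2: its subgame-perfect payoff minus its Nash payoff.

4

Backward induction with Player 2 moving first.
- L → Player I plays T (best of 10, -2); Player 2 gets 3.
- R → Player I plays B (best of 1, 4); Player 2 gets -1.
Player 2's induced payoffs are 3, -1, so Player 2 commits to L. Subgame-perfect outcome: (T, L) with payoffs (10, 3).
Under simultaneous play:
Player I's best replies: L→T; R→B.
Player 2's best replies: T→R; B→R.
Only (B, R) has each player best-responding; Nash payoffs (4, -1).
Player 2's commitment gain: 3 − -1 = 4.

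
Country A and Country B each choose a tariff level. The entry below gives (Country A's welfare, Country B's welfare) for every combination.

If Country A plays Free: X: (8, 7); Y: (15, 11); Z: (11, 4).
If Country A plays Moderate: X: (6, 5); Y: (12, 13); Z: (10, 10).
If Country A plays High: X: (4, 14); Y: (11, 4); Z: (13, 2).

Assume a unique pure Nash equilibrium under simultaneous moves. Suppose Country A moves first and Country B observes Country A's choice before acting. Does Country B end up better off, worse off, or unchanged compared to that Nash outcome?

Solve by backward induction (Country A leads).
- Free: Country B compares 7, 11, 4 and picks Y; Country A would get 15.
- Moderate: Country B compares 5, 13, 10 and picks Y; Country A would get 12.
- High: Country B compares 14, 4, 2 and picks X; Country A would get 4.
Among 15, 12, 4, the best is 15 at Free. Subgame-perfect outcome: (Free, Y) with payoffs (15, 11).
Now find the simultaneous Nash equilibrium.
Country A's best replies: X→Free; Y→Free; Z→High.
Country B's best replies: Free→Y; Moderate→Y; High→X.
The unique mutual best reply is (Free, Y), giving (15, 11).
Country B earns 11 sequentially versus 11 at the Nash outcome: unchanged.

unchanged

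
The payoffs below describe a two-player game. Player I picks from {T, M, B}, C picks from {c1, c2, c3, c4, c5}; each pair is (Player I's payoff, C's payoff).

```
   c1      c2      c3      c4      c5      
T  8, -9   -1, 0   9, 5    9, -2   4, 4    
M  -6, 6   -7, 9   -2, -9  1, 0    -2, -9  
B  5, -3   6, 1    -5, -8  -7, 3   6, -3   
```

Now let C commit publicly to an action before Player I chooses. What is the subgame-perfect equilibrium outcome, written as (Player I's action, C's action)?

(T, c3)

Player I best-responds to each possible C move:
- c1: Player I compares 8, -6, 5 and picks T; C would get -9.
- c2: Player I compares -1, -7, 6 and picks B; C would get 1.
- c3: Player I compares 9, -2, -5 and picks T; C would get 5.
- c4: Player I compares 9, 1, -7 and picks T; C would get -2.
- c5: Player I compares 4, -2, 6 and picks B; C would get -3.
Maximizing over -9, 1, 5, -2, -3, C chooses c3. Subgame-perfect outcome: (T, c3) with payoffs (9, 5).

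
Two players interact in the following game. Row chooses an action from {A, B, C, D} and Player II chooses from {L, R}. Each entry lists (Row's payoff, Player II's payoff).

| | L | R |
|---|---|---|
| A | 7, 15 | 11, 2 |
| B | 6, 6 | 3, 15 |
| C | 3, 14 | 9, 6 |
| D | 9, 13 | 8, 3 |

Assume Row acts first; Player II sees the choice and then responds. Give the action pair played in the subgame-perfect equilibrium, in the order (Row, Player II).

(D, L)

Backward induction with Row moving first.
- A: BR = L, leader payoff 7.
- B: BR = R, leader payoff 3.
- C: BR = L, leader payoff 3.
- D: BR = L, leader payoff 9.
Among 7, 3, 3, 9, the best is 9 at D. Subgame-perfect outcome: (D, L) with payoffs (9, 13).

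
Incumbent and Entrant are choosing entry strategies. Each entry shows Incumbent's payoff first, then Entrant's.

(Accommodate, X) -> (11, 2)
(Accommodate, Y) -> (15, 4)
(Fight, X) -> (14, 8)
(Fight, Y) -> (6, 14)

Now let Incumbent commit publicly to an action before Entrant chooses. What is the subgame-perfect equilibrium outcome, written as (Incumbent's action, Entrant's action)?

(Accommodate, Y)

Backward induction with Incumbent moving first.
- Accommodate → Entrant plays Y (best of 2, 4); Incumbent gets 15.
- Fight → Entrant plays Y (best of 8, 14); Incumbent gets 6.
Incumbent's induced payoffs are 15, 6, so Incumbent commits to Accommodate. Subgame-perfect outcome: (Accommodate, Y) with payoffs (15, 4).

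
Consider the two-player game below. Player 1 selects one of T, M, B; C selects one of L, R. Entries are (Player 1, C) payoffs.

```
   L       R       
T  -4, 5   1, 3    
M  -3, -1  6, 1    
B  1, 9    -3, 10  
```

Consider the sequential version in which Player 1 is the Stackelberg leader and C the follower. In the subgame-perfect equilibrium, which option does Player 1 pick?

Backward induction with Player 1 moving first.
- T → C plays L (best of 5, 3); Player 1 gets -4.
- M → C plays R (best of -1, 1); Player 1 gets 6.
- B → C plays R (best of 9, 10); Player 1 gets -3.
Among -4, 6, -3, the best is 6 at M. Subgame-perfect outcome: (M, R) with payoffs (6, 1).

M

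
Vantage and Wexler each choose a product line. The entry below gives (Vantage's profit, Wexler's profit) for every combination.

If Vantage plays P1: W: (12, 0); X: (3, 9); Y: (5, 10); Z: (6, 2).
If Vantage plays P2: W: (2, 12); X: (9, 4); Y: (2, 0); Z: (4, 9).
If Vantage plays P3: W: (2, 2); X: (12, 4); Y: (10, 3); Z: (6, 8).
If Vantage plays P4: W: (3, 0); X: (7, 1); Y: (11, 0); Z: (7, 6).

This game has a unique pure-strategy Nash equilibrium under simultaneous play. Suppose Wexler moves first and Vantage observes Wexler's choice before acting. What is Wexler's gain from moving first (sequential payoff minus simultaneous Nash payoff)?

Solve by backward induction (Wexler leads).
- W → Vantage plays P1 (best of 12, 2, 2, 3); Wexler gets 0.
- X → Vantage plays P3 (best of 3, 9, 12, 7); Wexler gets 4.
- Y → Vantage plays P4 (best of 5, 2, 10, 11); Wexler gets 0.
- Z → Vantage plays P4 (best of 6, 4, 6, 7); Wexler gets 6.
Wexler's induced payoffs are 0, 4, 0, 6, so Wexler commits to Z. Subgame-perfect outcome: (P4, Z) with payoffs (7, 6).
For the simultaneous game, intersect best replies.
Vantage's best replies: W→P1; X→P3; Y→P4; Z→P4.
Wexler's best replies: P1→Y; P2→W; P3→Z; P4→Z.
Only (P4, Z) has each player best-responding; Nash payoffs (7, 6).
Wexler's commitment gain: 6 − 6 = 0.

0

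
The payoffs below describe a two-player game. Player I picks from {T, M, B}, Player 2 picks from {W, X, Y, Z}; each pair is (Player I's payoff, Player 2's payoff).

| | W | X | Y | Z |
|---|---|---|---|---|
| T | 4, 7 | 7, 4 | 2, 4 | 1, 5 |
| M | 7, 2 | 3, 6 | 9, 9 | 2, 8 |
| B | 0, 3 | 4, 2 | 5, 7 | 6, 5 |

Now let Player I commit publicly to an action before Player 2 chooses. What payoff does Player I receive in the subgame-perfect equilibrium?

Player 2 best-responds to each possible Player I move:
- T: BR = W, leader payoff 4.
- M: BR = Y, leader payoff 9.
- B: BR = Y, leader payoff 5.
Maximizing over 4, 9, 5, Player I chooses M. Subgame-perfect outcome: (M, Y) with payoffs (9, 9).

9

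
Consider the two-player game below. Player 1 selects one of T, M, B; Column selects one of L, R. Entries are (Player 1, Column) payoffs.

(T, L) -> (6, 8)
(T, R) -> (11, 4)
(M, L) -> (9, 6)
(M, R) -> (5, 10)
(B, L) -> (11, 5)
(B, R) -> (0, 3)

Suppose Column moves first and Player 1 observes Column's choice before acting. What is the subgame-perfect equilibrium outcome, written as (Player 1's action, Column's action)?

Player 1 best-responds to each possible Column move:
- L → Player 1 plays B (best of 6, 9, 11); Column gets 5.
- R → Player 1 plays T (best of 11, 5, 0); Column gets 4.
Among 5, 4, the best is 5 at L. Subgame-perfect outcome: (B, L) with payoffs (11, 5).

(B, L)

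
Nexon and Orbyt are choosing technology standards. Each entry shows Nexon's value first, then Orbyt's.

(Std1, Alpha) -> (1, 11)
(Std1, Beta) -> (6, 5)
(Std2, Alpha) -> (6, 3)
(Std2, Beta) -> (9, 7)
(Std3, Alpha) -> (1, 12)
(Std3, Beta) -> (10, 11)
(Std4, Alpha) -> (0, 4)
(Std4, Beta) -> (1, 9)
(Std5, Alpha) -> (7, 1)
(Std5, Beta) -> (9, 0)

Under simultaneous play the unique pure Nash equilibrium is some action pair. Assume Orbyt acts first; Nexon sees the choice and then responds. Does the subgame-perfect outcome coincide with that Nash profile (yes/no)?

Work backward from Nexon's decision.
- Alpha: Nexon compares 1, 6, 1, 0, 7 and picks Std5; Orbyt would get 1.
- Beta: Nexon compares 6, 9, 10, 1, 9 and picks Std3; Orbyt would get 11.
Orbyt's induced payoffs are 1, 11, so Orbyt commits to Beta. Subgame-perfect outcome: (Std3, Beta) with payoffs (10, 11).
Under simultaneous play:
Nexon's best replies: Alpha→Std5; Beta→Std3.
Orbyt's best replies: Std1→Alpha; Std2→Beta; Std3→Alpha; Std4→Beta; Std5→Alpha.
The unique mutual best reply is (Std5, Alpha), giving (7, 1).
Sequential outcome (Std3, Beta) differs from the Nash profile (Std5, Alpha).

no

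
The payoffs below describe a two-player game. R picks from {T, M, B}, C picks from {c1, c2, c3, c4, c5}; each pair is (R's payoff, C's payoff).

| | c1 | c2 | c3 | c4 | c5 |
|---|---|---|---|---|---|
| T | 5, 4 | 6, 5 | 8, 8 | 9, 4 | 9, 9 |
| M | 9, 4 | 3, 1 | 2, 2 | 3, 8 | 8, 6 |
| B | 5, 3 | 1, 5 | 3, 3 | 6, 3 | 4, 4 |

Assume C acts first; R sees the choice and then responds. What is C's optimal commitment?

Solve by backward induction (C leads).
- c1: BR = M, leader payoff 4.
- c2: BR = T, leader payoff 5.
- c3: BR = T, leader payoff 8.
- c4: BR = T, leader payoff 4.
- c5: BR = T, leader payoff 9.
Maximizing over 4, 5, 8, 4, 9, C chooses c5. Subgame-perfect outcome: (T, c5) with payoffs (9, 9).

c5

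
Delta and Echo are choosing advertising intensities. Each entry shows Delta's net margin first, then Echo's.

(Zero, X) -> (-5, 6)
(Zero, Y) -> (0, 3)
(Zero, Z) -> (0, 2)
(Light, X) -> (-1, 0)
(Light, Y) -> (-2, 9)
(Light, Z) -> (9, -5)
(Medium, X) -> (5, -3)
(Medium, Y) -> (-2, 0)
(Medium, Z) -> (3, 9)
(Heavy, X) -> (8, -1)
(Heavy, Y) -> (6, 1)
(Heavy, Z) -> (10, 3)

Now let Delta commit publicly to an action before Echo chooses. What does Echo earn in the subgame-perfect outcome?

3

Backward induction with Delta moving first.
- Zero: BR = X, leader payoff -5.
- Light: BR = Y, leader payoff -2.
- Medium: BR = Z, leader payoff 3.
- Heavy: BR = Z, leader payoff 10.
Delta's induced payoffs are -5, -2, 3, 10, so Delta commits to Heavy. Subgame-perfect outcome: (Heavy, Z) with payoffs (10, 3).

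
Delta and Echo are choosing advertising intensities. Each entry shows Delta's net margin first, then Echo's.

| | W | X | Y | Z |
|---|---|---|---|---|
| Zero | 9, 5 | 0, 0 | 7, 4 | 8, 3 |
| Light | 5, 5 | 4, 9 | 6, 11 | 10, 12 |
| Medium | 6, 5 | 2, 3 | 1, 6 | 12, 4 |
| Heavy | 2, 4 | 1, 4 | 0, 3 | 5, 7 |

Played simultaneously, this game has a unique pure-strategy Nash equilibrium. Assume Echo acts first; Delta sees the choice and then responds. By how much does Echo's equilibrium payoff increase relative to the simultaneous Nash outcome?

4

Delta best-responds to each possible Echo move:
- W → Delta plays Zero (best of 9, 5, 6, 2); Echo gets 5.
- X → Delta plays Light (best of 0, 4, 2, 1); Echo gets 9.
- Y → Delta plays Zero (best of 7, 6, 1, 0); Echo gets 4.
- Z → Delta plays Medium (best of 8, 10, 12, 5); Echo gets 4.
Maximizing over 5, 9, 4, 4, Echo chooses X. Subgame-perfect outcome: (Light, X) with payoffs (4, 9).
Now find the simultaneous Nash equilibrium.
Delta's best replies: W→Zero; X→Light; Y→Zero; Z→Medium.
Echo's best replies: Zero→W; Light→Z; Medium→Y; Heavy→Z.
The unique mutual best reply is (Zero, W), giving (9, 5).
Echo's commitment gain: 9 − 5 = 4.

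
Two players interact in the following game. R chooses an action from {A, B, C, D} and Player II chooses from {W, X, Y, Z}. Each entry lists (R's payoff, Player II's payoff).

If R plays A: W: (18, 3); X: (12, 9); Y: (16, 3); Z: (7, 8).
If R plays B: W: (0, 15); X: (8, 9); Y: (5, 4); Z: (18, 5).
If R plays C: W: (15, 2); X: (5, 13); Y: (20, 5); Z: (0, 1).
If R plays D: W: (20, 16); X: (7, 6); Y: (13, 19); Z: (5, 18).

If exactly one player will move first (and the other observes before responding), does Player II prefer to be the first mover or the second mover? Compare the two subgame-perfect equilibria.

If R leads: Player II's best replies are A→X, B→W, C→X, D→Y; R's induced payoffs 12, 0, 5, 13; outcome (D, Y), payoffs (13, 19).
If Player II leads: R's best replies are W→D, X→A, Y→C, Z→B; Player II's induced payoffs 16, 9, 5, 5; outcome (D, W), payoffs (20, 16).
Player II gets 16 moving first and 19 moving second, so Player II prefers to move second.

second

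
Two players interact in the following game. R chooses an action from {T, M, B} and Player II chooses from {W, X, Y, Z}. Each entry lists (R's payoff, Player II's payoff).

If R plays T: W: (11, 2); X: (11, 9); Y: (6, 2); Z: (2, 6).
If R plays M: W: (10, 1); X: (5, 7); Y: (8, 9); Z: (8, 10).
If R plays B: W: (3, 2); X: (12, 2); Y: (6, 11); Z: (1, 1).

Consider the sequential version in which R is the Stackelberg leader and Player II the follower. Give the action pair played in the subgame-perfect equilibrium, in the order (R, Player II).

(T, X)

Solve by backward induction (R leads).
- T: Player II compares 2, 9, 2, 6 and picks X; R would get 11.
- M: Player II compares 1, 7, 9, 10 and picks Z; R would get 8.
- B: Player II compares 2, 2, 11, 1 and picks Y; R would get 6.
R's induced payoffs are 11, 8, 6, so R commits to T. Subgame-perfect outcome: (T, X) with payoffs (11, 9).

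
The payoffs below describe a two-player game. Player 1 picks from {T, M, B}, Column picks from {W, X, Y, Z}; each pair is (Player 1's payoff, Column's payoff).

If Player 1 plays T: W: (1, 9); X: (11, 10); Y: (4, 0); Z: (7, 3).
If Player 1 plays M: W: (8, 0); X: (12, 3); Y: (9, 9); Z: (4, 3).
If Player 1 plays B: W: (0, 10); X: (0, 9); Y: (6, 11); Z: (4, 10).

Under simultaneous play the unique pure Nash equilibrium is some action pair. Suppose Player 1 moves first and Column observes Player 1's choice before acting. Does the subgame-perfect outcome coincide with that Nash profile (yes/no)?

Work backward from Column's decision.
- T: BR = X, leader payoff 11.
- M: BR = Y, leader payoff 9.
- B: BR = Y, leader payoff 6.
Among 11, 9, 6, the best is 11 at T. Subgame-perfect outcome: (T, X) with payoffs (11, 10).
Under simultaneous play:
Player 1's best replies: W→M; X→M; Y→M; Z→T.
Column's best replies: T→X; M→Y; B→Y.
The unique mutual best reply is (M, Y), giving (9, 9).
Sequential outcome (T, X) differs from the Nash profile (M, Y).

no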